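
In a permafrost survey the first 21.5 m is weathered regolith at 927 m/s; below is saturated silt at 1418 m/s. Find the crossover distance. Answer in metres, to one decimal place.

x_cross = 2h·√((V₂+V₁)/(V₂−V₁)).
(V₂+V₁)/(V₂−V₁) = (1418+927)/(1418−927) = 4.7760; √ = 2.1854.
x_cross = 2·21.5·2.1854 = 93.97 m.

94.0 m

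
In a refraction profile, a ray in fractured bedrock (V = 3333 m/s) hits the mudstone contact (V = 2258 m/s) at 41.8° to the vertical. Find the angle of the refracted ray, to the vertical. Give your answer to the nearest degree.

27°

Snell's law: sin θ₂ = (V₂/V₁)·sin θ₁ = (2258/3333)·sin 41.8° = 0.4516.
θ₂ = sin⁻¹(0.4516) = 26.84° (from vertical).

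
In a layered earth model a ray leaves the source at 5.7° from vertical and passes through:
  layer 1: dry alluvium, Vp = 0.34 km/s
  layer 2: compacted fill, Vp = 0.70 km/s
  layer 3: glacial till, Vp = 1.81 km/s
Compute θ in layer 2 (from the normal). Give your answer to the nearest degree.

12°

Snell's law across each interface conserves sin θ / V, so sin θ_2 = V_2·sin θ₁/V₁.
sin θ_2 = 0.70 × sin 5.7° / 0.34 = 0.2045.
θ_2 = arcsin 0.2045 = 11.80°.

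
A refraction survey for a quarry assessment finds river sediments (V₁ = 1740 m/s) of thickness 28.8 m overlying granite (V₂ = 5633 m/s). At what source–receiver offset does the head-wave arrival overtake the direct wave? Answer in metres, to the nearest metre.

θ_c = arcsin(1740/5633) = 17.99°, so cos θ_c = 0.9511 and tᵢ = 2h cos θ_c/V₁ = 0.0315 s.
At crossover x/V₁ = x/V₂ + tᵢ ⇒ x = tᵢ/(1/V₁ − 1/V₂) = 0.03148/(5.7471e-04 − 1.7753e-04) = 79.27 m.

79 m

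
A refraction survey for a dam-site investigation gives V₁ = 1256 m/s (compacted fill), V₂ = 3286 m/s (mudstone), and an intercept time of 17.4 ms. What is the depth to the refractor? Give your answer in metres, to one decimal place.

h = tᵢ·V₁·V₂ / (2·√(V₂²−V₁²)).
√(V₂²−V₁²) = √(3286² − 1256²) = 3036.5 m/s.
h = 0.0174 s × 1256 × 3286 / (2 × 3036.5) = 11.83 m.

11.8 m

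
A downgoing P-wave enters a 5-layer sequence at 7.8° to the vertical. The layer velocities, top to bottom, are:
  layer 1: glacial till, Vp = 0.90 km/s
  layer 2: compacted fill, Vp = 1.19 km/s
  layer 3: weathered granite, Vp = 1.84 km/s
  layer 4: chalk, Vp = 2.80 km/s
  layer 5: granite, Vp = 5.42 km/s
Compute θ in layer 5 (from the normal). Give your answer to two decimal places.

Ray parameter p = sin 7.8° / 0.90 = 1.5080e-01 s/km.
sin θ_5 = p·V_5 = 1.5080e-01 × 5.42 = 0.8173.
θ_5 = 54.82° from the vertical.

54.82°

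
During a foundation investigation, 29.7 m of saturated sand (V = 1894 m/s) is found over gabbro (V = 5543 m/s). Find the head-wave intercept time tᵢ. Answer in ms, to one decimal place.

tᵢ = 2h·√(V₂²−V₁²)/(V₁V₂).
√(V₂²−V₁²) = √(5543²−1894²) = 5209.4 m/s.
tᵢ = 2·29.7·5209.4/(1894·5543) = 0.02947 s.

29.5 ms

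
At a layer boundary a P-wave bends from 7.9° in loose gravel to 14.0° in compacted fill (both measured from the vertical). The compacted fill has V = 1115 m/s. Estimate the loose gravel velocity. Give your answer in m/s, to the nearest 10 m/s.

630 m/s

Snell's law: sin 7.9°/V₁ = sin 14.0°/V₂.
V₁ = V₂·sin 7.9°/sin 14.0° = 1115 × 0.5681 = 633.47 m/s.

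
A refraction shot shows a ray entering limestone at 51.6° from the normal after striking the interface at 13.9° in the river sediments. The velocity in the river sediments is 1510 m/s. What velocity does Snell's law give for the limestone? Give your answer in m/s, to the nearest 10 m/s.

4930 m/s

Snell's law: sin 13.9°/V₁ = sin 51.6°/V₂.
V₂ = V₁·sin 51.6°/sin 13.9° = 1510 × 3.2623 = 4926.06 m/s.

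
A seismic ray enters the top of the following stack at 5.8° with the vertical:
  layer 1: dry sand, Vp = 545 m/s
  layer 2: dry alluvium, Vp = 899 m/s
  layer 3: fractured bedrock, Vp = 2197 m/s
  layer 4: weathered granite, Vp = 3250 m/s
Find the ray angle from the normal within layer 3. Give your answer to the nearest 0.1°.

24.0°

Snell's law across each interface conserves sin θ / V, so sin θ_3 = V_3·sin θ₁/V₁.
sin θ_3 = 2197 × sin 5.8° / 545 = 0.4074.
θ_3 = 24.04° from the vertical.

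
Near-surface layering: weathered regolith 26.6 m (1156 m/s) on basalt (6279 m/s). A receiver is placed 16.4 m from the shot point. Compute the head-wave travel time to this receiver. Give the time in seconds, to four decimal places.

0.0478 s

θ_c = arcsin(V₁/V₂) = arcsin(1156/6279) = 10.61°, cos θ_c = 0.9829.
Intercept time tᵢ = 2h cos θ_c / V₁ = 2·26.6·0.9829/1156 = 0.04523 s.
t = x/V₂ + tᵢ = 16.4/6279 + 0.04523 = 0.04785 s.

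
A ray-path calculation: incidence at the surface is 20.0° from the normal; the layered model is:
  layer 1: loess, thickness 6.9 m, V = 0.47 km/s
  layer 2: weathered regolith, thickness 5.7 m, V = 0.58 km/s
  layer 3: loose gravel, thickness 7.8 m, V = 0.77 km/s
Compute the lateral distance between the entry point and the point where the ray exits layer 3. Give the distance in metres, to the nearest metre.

p = sin θ₁/V₁ = sin 20.0°/0.47 = 7.2770e-01 s/km is conserved through the stack.
Layer 1: θ = 20.00°; offset = 6.9·tan 20.00° = 2.511 m.
Layer 2: sin θ = p·0.58 = 0.4221 → θ = 24.97°; offset = 5.7·tan 24.97° = 2.654 m.
Layer 3: sin θ = p·0.77 = 0.5603 → θ = 34.08°; offset = 7.8·tan 34.08° = 5.277 m.
Total horizontal offset = 10.442 m.

10 m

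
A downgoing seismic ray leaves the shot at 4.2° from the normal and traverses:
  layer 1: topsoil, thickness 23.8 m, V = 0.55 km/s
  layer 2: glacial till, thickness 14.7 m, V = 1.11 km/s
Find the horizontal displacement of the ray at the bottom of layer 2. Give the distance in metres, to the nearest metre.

4 m

Ray parameter p = sin 4.2° / 0.55 km/s = 1.3316e-01 s/km.
Layer 1: θ = 4.20°; offset = 23.8·tan 4.20° = 1.748 m.
Layer 2: sin θ = p·1.11 = 0.1478 → θ = 8.50°; offset = 14.7·tan 8.50° = 2.197 m.
Total horizontal offset = 3.945 m.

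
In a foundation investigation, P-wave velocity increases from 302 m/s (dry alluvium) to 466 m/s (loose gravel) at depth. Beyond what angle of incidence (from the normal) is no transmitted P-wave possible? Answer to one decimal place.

40.4°

Critical incidence: sin θ_c = V₁/V₂ = 302/466 = 0.6481.
θ_c = arcsin 0.6481 = 40.40°.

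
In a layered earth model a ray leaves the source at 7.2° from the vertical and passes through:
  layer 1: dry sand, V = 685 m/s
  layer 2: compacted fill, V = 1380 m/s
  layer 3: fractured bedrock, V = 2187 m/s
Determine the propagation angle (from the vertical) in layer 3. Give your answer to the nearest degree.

Snell's law across each interface conserves sin θ / V, so sin θ_3 = V_3·sin θ₁/V₁.
sin θ_3 = 2187 × sin 7.2° / 685 = 0.4002.
θ_3 = 23.59° from the vertical.

24°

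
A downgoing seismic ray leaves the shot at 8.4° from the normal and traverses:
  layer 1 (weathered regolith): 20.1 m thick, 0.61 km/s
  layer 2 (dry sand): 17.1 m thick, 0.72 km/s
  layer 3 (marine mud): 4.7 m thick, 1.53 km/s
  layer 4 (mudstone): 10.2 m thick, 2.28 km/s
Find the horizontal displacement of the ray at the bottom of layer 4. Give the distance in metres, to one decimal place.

14.5 m

Apply Snell's law at each interface; in layer i the horizontal offset is hᵢ·tan θᵢ.
Layer 1: θ = 8.40°; offset = 20.1·tan 8.40° = 2.968 m.
Layer 2: sin θ = 0.72·sin 8.4°/0.61 = 0.1724, θ = 9.93°; offset = 17.1·tan 9.93° = 2.993 m.
Layer 3: sin θ = 1.53·sin 8.4°/0.61 = 0.3664, θ = 21.49°; offset = 4.7·tan 21.49° = 1.851 m.
Layer 4: sin θ = 2.28·sin 8.4°/0.61 = 0.5460, θ = 33.09°; offset = 10.2·tan 33.09° = 6.648 m.
Total horizontal offset = 14.460 m.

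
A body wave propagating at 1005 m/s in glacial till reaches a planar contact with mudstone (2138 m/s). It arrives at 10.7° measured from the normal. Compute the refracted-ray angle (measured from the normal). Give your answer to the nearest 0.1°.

23.3°

Snell's law: sin θ₂ = (V₂/V₁)·sin θ₁ = (2138/1005)·sin 10.7° = 0.3950.
θ₂ = sin⁻¹(0.3950) = 23.26° (from vertical).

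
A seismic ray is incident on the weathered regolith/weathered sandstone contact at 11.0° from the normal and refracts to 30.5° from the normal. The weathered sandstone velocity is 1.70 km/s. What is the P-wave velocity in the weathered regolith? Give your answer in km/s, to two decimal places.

0.64 km/s

Snell's law: sin 11.0°/V₁ = sin 30.5°/V₂.
V₁ = V₂·sin 11.0°/sin 30.5° = 1.70 × 0.3759 = 0.64 km/s.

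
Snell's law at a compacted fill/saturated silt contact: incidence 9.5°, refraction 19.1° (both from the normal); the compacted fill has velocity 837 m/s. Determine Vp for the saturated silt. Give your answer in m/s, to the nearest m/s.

sin 9.5° = 0.1650; sin 19.1° = 0.3272.
V₂ = V₁·(sin θ₂/sin θ₁) = 837·(0.3272/0.1650) = 1659.41 m/s.

1659 m/s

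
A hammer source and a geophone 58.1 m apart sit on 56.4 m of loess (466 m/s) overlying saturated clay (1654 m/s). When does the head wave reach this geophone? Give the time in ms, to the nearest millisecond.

θ_c = arcsin(V₁/V₂) = arcsin(466/1654) = 16.36°, cos θ_c = 0.9595.
Intercept time tᵢ = 2h cos θ_c / V₁ = 2·56.4·0.9595/466 = 0.23225 s.
t = x/V₂ + tᵢ = 58.1/1654 + 0.23225 = 0.26738 s.

267 ms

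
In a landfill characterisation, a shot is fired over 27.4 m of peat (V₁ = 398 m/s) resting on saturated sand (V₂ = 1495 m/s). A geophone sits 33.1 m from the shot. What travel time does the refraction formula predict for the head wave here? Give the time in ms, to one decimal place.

154.9 ms

t = x/V₂ + 2h·√(V₂²−V₁²)/(V₁V₂).
√(V₂²−V₁²) = √(1495²−398²) = 1441.0 m/s; delay term = 2·27.4·1441.0/(398·1495) = 0.13272 s.
t = 33.1/1495 + 0.13272 = 0.15486 s.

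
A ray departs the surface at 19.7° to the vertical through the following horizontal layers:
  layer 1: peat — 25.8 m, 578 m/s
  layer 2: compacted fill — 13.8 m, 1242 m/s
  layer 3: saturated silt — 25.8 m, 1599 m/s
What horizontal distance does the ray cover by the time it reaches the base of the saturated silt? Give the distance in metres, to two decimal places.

90.38 m

Apply Snell's law at each interface; in layer i the horizontal offset is hᵢ·tan θᵢ.
Layer 1: θ = 19.70°; offset = 25.8·tan 19.70° = 9.2377 m.
Layer 2: sin θ = 1242·sin 19.7°/578 = 0.7243, θ = 46.41°; offset = 13.8·tan 46.41° = 14.4988 m.
Layer 3: sin θ = 1599·sin 19.7°/578 = 0.9326, θ = 68.84°; offset = 25.8·tan 68.84° = 66.6414 m.
Summing the layer offsets gives 90.3779 m.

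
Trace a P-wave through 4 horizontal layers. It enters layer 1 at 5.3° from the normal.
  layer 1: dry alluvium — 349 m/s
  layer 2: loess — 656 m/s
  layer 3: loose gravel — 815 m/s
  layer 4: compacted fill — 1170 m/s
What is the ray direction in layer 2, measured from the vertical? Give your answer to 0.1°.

Snell's law across each interface conserves sin θ / V, so sin θ_2 = V_2·sin θ₁/V₁.
sin θ_2 = 656 × sin 5.3° / 349 = 0.1736.
θ_2 = 10.00° from the vertical.

10.0°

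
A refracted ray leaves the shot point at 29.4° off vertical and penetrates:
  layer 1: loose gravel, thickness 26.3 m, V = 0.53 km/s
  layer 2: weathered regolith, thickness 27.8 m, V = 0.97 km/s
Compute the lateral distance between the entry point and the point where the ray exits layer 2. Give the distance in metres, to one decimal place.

Apply Snell's law at each interface; in layer i the horizontal offset is hᵢ·tan θᵢ.
Layer 1: θ = 29.40°; offset = 26.3·tan 29.40° = 14.819 m.
Layer 2: sin θ = 0.97·sin 29.4°/0.53 = 0.8984, θ = 63.95°; offset = 27.8·tan 63.95° = 56.884 m.
Summing the layer offsets gives 71.703 m.

71.7 m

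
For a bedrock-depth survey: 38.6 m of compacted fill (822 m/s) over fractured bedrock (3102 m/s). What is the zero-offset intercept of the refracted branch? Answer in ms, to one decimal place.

90.6 ms

tᵢ = 2h·√(V₂²−V₁²)/(V₁V₂).
√(V₂²−V₁²) = √(3102²−822²) = 2991.1 m/s.
tᵢ = 2·38.6·2991.1/(822·3102) = 0.09056 s.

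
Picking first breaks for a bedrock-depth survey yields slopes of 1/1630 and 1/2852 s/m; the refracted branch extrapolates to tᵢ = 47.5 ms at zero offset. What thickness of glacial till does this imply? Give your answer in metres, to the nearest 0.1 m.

h = tᵢ·V₁·V₂ / (2·√(V₂²−V₁²)).
√(V₂²−V₁²) = √(2852² − 1630²) = 2340.3 m/s.
h = 0.0475 s × 1630 × 2852 / (2 × 2340.3) = 47.18 m.

47.2 m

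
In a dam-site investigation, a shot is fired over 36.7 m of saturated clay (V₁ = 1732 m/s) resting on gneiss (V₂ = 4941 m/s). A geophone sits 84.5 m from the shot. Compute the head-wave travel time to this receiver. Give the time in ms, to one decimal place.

56.8 ms

t = x/V₂ + 2h·√(V₂²−V₁²)/(V₁V₂).
√(V₂²−V₁²) = √(4941²−1732²) = 4627.5 m/s; delay term = 2·36.7·4627.5/(1732·4941) = 0.03969 s.
t = 84.5/4941 + 0.03969 = 0.05679 s.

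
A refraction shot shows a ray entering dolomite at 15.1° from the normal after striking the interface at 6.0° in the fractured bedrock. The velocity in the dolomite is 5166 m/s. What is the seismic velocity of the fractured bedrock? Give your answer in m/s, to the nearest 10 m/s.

2070 m/s

Snell's law: sin 6.0°/V₁ = sin 15.1°/V₂.
V₁ = V₂·sin 6.0°/sin 15.1° = 5166 × 0.4013 = 2072.88 m/s.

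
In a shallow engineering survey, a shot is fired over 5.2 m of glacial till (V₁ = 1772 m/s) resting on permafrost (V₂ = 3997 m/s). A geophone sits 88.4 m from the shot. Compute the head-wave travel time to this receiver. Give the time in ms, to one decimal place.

θ_c = arcsin(V₁/V₂) = arcsin(1772/3997) = 26.32°, cos θ_c = 0.8964.
Intercept time tᵢ = 2h cos θ_c / V₁ = 2·5.2·0.8964/1772 = 0.00526 s.
t = x/V₂ + tᵢ = 88.4/3997 + 0.00526 = 0.02738 s.

27.4 ms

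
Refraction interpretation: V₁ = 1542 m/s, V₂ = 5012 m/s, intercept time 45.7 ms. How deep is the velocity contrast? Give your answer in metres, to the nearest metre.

θ_c = arcsin(1542/5012) = 17.92°; cos θ_c = 0.9515.
tᵢ = 2h cos θ_c/V₁ ⇒ h = tᵢ·V₁/(2 cos θ_c) = 0.0457·1542/(2·0.9515) = 37.03 m.

37 m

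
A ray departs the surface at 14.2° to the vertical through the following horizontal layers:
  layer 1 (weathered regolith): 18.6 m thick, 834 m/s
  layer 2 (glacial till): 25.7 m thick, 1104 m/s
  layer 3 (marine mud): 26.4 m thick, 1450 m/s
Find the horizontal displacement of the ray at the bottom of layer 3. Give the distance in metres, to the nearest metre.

26 m

p = sin θ₁/V₁ = sin 14.2°/834 = 2.9413e-04 s/m is conserved through the stack.
Layer 1: θ = 14.20°; offset = 18.6·tan 14.20° = 4.707 m.
Layer 2: sin θ = p·1104 = 0.3247 → θ = 18.95°; offset = 25.7·tan 18.95° = 8.824 m.
Layer 3: sin θ = p·1450 = 0.4265 → θ = 25.25°; offset = 26.4·tan 25.25° = 12.448 m.
Summing the layer offsets gives 25.978 m.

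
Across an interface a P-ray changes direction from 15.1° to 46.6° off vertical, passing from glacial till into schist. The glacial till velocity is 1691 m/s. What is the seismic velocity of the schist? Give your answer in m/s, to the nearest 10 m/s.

4720 m/s

Snell's law: sin 15.1°/V₁ = sin 46.6°/V₂.
V₂ = V₁·sin 46.6°/sin 15.1° = 1691 × 2.7891 = 4716.38 m/s.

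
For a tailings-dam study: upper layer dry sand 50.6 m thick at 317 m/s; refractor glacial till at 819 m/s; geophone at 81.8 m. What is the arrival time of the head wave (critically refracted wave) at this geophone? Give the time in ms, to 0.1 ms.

t = x/V₂ + 2h·√(V₂²−V₁²)/(V₁V₂).
√(V₂²−V₁²) = √(819²−317²) = 755.2 m/s; delay term = 2·50.6·755.2/(317·819) = 0.29436 s.
t = 81.8/819 + 0.29436 = 0.39424 s.

394.2 ms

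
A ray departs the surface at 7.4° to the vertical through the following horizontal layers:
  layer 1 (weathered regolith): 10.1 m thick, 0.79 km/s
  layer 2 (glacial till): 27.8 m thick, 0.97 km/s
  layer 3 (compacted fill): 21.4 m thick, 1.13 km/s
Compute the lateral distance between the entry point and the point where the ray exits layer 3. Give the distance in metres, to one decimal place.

9.8 m

Apply Snell's law at each interface; in layer i the horizontal offset is hᵢ·tan θᵢ.
Layer 1: θ = 7.40°; offset = 10.1·tan 7.40° = 1.312 m.
Layer 2: sin θ = 0.97·sin 7.4°/0.79 = 0.1581, θ = 9.10°; offset = 27.8·tan 9.10° = 4.452 m.
Layer 3: sin θ = 1.13·sin 7.4°/0.79 = 0.1842, θ = 10.62°; offset = 21.4·tan 10.62° = 4.011 m.
Summing the layer offsets gives 9.775 m.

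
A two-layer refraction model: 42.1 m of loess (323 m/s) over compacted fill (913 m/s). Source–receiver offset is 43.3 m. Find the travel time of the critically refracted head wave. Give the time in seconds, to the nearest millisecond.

t = x/V₂ + 2h·√(V₂²−V₁²)/(V₁V₂).
√(V₂²−V₁²) = √(913²−323²) = 854.0 m/s; delay term = 2·42.1·854.0/(323·913) = 0.24382 s.
t = 43.3/913 + 0.24382 = 0.29125 s.

0.291 s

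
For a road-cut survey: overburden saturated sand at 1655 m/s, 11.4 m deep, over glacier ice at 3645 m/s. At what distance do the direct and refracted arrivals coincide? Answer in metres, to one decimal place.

θ_c = arcsin(1655/3645) = 27.00°, so cos θ_c = 0.8910 and tᵢ = 2h cos θ_c/V₁ = 0.0123 s.
At crossover x/V₁ = x/V₂ + tᵢ ⇒ x = tᵢ/(1/V₁ − 1/V₂) = 0.01227/(6.0423e-04 − 2.7435e-04) = 37.21 m.

37.2 m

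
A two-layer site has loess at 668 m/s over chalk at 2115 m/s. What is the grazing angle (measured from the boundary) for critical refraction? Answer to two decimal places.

71.59°

At critical incidence the refracted ray runs along the interface (θ₂ = 90°), so sin θ_c = V₁/V₂.
θ_c = arcsin(668/2115) = arcsin 0.3158 = 18.41°.
Measured from the interface: 90° − 18.41° = 71.59°.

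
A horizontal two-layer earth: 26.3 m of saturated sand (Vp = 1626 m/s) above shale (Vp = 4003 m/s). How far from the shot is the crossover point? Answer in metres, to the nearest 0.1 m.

80.9 m

x_cross = 2h·√((V₂+V₁)/(V₂−V₁)).
(V₂+V₁)/(V₂−V₁) = (4003+1626)/(4003−1626) = 2.3681; √ = 1.5389.
x_cross = 2·26.3·1.5389 = 80.94 m.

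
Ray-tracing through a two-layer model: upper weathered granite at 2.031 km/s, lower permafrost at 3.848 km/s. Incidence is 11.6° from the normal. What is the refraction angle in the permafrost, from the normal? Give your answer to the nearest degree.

Snell's law: sin θ₂ = (V₂/V₁)·sin θ₁ = (3.848/2.031)·sin 11.6° = 0.3810.
θ₂ = sin⁻¹(0.3810) = 22.39° (from vertical).

22°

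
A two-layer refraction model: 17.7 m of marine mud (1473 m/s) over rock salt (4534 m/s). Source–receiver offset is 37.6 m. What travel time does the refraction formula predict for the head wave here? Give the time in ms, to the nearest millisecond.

t = x/V₂ + 2h·√(V₂²−V₁²)/(V₁V₂).
√(V₂²−V₁²) = √(4534²−1473²) = 4288.1 m/s; delay term = 2·17.7·4288.1/(1473·4534) = 0.02273 s.
t = 37.6/4534 + 0.02273 = 0.03102 s.

31 ms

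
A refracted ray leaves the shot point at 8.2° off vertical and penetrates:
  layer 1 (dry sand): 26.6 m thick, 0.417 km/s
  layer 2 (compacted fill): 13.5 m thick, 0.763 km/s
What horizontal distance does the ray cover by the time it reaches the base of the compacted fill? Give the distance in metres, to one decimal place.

7.5 m

p = sin θ₁/V₁ = sin 8.2°/0.417 = 3.4204e-01 s/km is conserved through the stack.
Layer 1: θ = 8.20°; offset = 26.6·tan 8.20° = 3.833 m.
Layer 2: sin θ = p·0.763 = 0.2610 → θ = 15.13°; offset = 13.5·tan 15.13° = 3.650 m.
Summing the layer offsets gives 7.483 m.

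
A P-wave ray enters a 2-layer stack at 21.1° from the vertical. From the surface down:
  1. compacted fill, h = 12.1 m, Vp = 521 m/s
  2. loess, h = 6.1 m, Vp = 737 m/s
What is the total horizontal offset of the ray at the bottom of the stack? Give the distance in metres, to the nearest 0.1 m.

Apply Snell's law at each interface; in layer i the horizontal offset is hᵢ·tan θᵢ.
Layer 1: θ = 21.10°; offset = 12.1·tan 21.10° = 4.669 m.
Layer 2: sin θ = 737·sin 21.1°/521 = 0.5092, θ = 30.61°; offset = 6.1·tan 30.61° = 3.609 m.
Σ offsets = 8.278 m.

8.3 m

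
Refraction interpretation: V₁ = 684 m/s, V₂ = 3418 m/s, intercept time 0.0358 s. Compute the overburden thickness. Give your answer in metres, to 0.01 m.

h = tᵢ·V₁·V₂ / (2·√(V₂²−V₁²)).
√(V₂²−V₁²) = √(3418² − 684²) = 3348.9 m/s.
h = 0.0358 s × 684 × 3418 / (2 × 3348.9) = 12.50 m.

12.50 m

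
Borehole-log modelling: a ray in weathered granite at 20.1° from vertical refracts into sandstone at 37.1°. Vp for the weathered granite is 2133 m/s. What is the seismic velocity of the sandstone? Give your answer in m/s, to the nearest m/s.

3744 m/s

sin 20.1° = 0.3437; sin 37.1° = 0.6032.
V₂ = V₁·(sin θ₂/sin θ₁) = 2133·(0.6032/0.3437) = 3743.94 m/s.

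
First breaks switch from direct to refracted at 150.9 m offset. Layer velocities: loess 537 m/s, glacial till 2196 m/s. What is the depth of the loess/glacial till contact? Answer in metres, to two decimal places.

x_cross = 2h·√((V₂+V₁)/(V₂−V₁)) → h = x_cross / (2·√((V₂+V₁)/(V₂−V₁))).
√((V₂+V₁)/(V₂−V₁)) = √((2196+537)/(2196−537)) = 1.2835.
h = 150.9 / (2·1.2835) = 58.78 m.

58.78 m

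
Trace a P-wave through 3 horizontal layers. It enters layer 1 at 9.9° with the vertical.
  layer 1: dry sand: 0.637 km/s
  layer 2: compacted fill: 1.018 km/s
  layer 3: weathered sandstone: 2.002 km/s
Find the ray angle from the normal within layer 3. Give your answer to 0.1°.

32.7°

Ray parameter p = sin 9.9° / 0.637 = 2.6990e-01 s/km.
sin θ_3 = p·V_3 = 2.6990e-01 × 2.002 = 0.5403.
θ_3 = 32.71° from the vertical.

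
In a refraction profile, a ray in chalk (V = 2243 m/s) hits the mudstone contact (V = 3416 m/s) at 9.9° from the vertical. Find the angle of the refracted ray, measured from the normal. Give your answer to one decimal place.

15.2°

sin θ₁/V₁ = sin θ₂/V₂ ⇒ sin θ₂ = 3416·sin 9.9°/2243 = 3416·0.1719/2243 = 0.2618.
θ₂ = arcsin 0.2618 = 15.18° from the normal.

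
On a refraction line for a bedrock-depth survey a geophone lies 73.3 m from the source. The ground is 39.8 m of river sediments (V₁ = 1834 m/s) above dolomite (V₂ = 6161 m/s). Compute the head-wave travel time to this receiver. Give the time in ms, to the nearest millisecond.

53 ms

θ_c = arcsin(V₁/V₂) = arcsin(1834/6161) = 17.32°, cos θ_c = 0.9547.
Intercept time tᵢ = 2h cos θ_c / V₁ = 2·39.8·0.9547/1834 = 0.04143 s.
t = x/V₂ + tᵢ = 73.3/6161 + 0.04143 = 0.05333 s.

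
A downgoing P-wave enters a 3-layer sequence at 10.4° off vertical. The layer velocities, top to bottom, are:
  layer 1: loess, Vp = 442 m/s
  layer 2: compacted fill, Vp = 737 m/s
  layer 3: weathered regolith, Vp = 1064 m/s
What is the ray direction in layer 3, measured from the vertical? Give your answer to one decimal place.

Ray parameter p = sin 10.4° / 442 = 4.0841e-04 s/m.
sin θ_3 = p·V_3 = 4.0841e-04 × 1064 = 0.4346.
θ_3 = 25.76° from the vertical.

25.8°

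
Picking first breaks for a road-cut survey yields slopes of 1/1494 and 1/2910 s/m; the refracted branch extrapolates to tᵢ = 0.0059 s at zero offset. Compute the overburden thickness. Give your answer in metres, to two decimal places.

5.14 m

θ_c = arcsin(1494/2910) = 30.89°; cos θ_c = 0.8581.
tᵢ = 2h cos θ_c/V₁ ⇒ h = tᵢ·V₁/(2 cos θ_c) = 0.0059·1494/(2·0.8581) = 5.14 m.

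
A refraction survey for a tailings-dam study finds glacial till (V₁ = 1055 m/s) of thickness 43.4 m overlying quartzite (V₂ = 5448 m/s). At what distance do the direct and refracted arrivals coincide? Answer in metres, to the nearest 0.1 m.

θ_c = arcsin(1055/5448) = 11.17°, so cos θ_c = 0.9811 and tᵢ = 2h cos θ_c/V₁ = 0.0807 s.
At crossover x/V₁ = x/V₂ + tᵢ ⇒ x = tᵢ/(1/V₁ − 1/V₂) = 0.08072/(9.4787e-04 − 1.8355e-04) = 105.61 m.

105.6 m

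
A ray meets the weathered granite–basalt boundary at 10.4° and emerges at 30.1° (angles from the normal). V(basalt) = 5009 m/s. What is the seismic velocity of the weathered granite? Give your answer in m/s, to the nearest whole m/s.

Snell's law: sin 10.4°/V₁ = sin 30.1°/V₂.
V₁ = V₂·sin 10.4°/sin 30.1° = 5009 × 0.3600 = 1802.99 m/s.

1803 m/s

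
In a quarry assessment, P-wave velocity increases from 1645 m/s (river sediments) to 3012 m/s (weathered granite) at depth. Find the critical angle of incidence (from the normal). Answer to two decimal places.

At critical incidence the refracted ray runs along the interface (θ₂ = 90°), so sin θ_c = V₁/V₂.
θ_c = arcsin(1645/3012) = arcsin 0.5461 = 33.10°.

33.10°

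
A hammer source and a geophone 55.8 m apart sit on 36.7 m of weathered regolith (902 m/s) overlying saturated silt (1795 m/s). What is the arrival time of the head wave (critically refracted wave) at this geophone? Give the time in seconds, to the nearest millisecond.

t = x/V₂ + 2h·√(V₂²−V₁²)/(V₁V₂).
√(V₂²−V₁²) = √(1795²−902²) = 1551.9 m/s; delay term = 2·36.7·1551.9/(902·1795) = 0.07035 s.
t = 55.8/1795 + 0.07035 = 0.10144 s.

0.101 s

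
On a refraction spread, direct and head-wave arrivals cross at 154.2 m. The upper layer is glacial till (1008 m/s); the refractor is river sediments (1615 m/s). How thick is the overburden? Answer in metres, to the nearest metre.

x_cross = 2h·√((V₂+V₁)/(V₂−V₁)) → h = x_cross / (2·√((V₂+V₁)/(V₂−V₁))).
√((V₂+V₁)/(V₂−V₁)) = √((1615+1008)/(1615−1008)) = 2.0788.
h = 154.2 / (2·2.0788) = 37.09 m.

37 m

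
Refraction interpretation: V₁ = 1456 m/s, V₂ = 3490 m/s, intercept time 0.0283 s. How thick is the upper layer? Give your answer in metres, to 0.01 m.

θ_c = arcsin(1456/3490) = 24.66°; cos θ_c = 0.9088.
tᵢ = 2h cos θ_c/V₁ ⇒ h = tᵢ·V₁/(2 cos θ_c) = 0.0283·1456/(2·0.9088) = 22.67 m.

22.67 m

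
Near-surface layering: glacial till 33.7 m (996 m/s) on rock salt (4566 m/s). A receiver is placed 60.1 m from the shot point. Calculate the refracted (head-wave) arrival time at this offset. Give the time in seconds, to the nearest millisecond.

0.079 s

θ_c = arcsin(V₁/V₂) = arcsin(996/4566) = 12.60°, cos θ_c = 0.9759.
Intercept time tᵢ = 2h cos θ_c / V₁ = 2·33.7·0.9759/996 = 0.06604 s.
t = x/V₂ + tᵢ = 60.1/4566 + 0.06604 = 0.07920 s.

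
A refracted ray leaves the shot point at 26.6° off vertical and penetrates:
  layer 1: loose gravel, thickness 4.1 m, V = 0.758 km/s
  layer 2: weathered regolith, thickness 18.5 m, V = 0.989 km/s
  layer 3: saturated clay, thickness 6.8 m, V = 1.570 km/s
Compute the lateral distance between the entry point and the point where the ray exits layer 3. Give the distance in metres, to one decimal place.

p = sin θ₁/V₁ = sin 26.6°/0.758 = 5.9071e-01 s/km is conserved through the stack.
Layer 1: θ = 26.60°; offset = 4.1·tan 26.60° = 2.053 m.
Layer 2: sin θ = p·0.989 = 0.5842 → θ = 35.75°; offset = 18.5·tan 35.75° = 13.317 m.
Layer 3: sin θ = p·1.570 = 0.9274 → θ = 68.04°; offset = 6.8·tan 68.04° = 16.861 m.
Summing the layer offsets gives 32.231 m.

32.2 m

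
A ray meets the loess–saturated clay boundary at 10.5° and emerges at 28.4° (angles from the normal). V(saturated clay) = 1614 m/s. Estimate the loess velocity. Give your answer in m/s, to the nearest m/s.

618 m/s

sin 10.5° = 0.1822; sin 28.4° = 0.4756.
V₁ = V₂·(sin θ₁/sin θ₂) = 1614·(0.1822/0.4756) = 618.40 m/s.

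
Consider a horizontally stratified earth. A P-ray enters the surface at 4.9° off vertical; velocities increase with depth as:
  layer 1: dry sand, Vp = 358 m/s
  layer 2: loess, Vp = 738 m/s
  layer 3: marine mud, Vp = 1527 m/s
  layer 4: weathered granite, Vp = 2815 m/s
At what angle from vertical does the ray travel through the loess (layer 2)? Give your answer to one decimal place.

10.1°

Ray parameter p = sin 4.9° / 358 = 2.3859e-04 s/m.
sin θ_2 = p·V_2 = 2.3859e-04 × 738 = 0.1761.
θ_2 = 10.14° from the vertical.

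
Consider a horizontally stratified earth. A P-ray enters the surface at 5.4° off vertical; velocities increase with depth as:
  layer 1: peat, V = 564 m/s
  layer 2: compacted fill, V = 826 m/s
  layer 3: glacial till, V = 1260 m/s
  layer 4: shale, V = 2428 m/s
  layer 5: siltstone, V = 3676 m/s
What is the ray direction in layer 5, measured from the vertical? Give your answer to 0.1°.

Ray parameter p = sin 5.4° / 564 = 1.6686e-04 s/m.
sin θ_5 = p·V_5 = 1.6686e-04 × 3676 = 0.6134.
θ_5 = arcsin 0.6134 = 37.83°.

37.8°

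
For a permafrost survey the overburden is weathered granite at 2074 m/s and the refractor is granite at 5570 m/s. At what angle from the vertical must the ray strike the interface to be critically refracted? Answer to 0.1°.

21.9°

At critical incidence the refracted ray runs along the interface (θ₂ = 90°), so sin θ_c = V₁/V₂.
θ_c = arcsin(2074/5570) = arcsin 0.3724 = 21.86°.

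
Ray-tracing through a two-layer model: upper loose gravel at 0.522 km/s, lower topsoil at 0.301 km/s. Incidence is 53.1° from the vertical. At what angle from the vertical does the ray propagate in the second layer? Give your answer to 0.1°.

27.5°

sin θ₁/V₁ = sin θ₂/V₂ ⇒ sin θ₂ = 0.301·sin 53.1°/0.522 = 0.301·0.7997/0.522 = 0.4611.
θ₂ = arcsin 0.4611 = 27.46° from the normal.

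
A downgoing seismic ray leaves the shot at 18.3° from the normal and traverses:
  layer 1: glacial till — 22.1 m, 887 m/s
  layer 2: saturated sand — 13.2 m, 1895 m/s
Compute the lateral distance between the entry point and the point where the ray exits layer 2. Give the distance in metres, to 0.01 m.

19.25 m

p = sin θ₁/V₁ = sin 18.3°/887 = 3.5399e-04 s/m is conserved through the stack.
Layer 1: θ = 18.30°; offset = 22.1·tan 18.30° = 7.3089 m.
Layer 2: sin θ = p·1895 = 0.6708 → θ = 42.13°; offset = 13.2·tan 42.13° = 11.9398 m.
Σ offsets = 19.2487 m.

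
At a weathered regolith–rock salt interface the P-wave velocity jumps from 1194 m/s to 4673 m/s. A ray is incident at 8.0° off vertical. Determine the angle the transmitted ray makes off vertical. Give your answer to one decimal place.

Snell's law: sin θ₂ = (V₂/V₁)·sin θ₁ = (4673/1194)·sin 8.0° = 0.5447.
θ₂ = sin⁻¹(0.5447) = 33.00° (from vertical).

33.0°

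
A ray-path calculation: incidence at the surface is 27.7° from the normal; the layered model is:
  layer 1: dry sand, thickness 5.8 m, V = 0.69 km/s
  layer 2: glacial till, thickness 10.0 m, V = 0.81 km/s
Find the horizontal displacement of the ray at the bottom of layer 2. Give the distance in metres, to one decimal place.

p = sin θ₁/V₁ = sin 27.7°/0.69 = 6.7368e-01 s/km is conserved through the stack.
Layer 1: θ = 27.70°; offset = 5.8·tan 27.70° = 3.045 m.
Layer 2: sin θ = p·0.81 = 0.5457 → θ = 33.07°; offset = 10.0·tan 33.07° = 6.512 m.
Summing the layer offsets gives 9.557 m.

9.6 m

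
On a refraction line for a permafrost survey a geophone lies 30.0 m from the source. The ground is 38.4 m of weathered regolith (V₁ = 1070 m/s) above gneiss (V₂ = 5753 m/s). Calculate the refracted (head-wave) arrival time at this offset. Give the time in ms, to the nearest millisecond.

θ_c = arcsin(V₁/V₂) = arcsin(1070/5753) = 10.72°, cos θ_c = 0.9826.
Intercept time tᵢ = 2h cos θ_c / V₁ = 2·38.4·0.9826/1070 = 0.07052 s.
t = x/V₂ + tᵢ = 30.0/5753 + 0.07052 = 0.07574 s.

76 ms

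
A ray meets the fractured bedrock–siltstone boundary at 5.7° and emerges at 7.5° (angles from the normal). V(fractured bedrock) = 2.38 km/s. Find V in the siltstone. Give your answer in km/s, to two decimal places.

3.13 km/s

Snell's law: sin 5.7°/V₁ = sin 7.5°/V₂.
V₂ = V₁·sin 7.5°/sin 5.7° = 2.38 × 1.3142 = 3.13 km/s.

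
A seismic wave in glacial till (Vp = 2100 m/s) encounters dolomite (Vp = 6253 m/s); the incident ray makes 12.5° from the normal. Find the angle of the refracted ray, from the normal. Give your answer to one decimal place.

Snell's law: sin θ₂ = (V₂/V₁)·sin θ₁ = (6253/2100)·sin 12.5° = 0.6445.
θ₂ = arcsin 0.6445 = 40.13° from the normal.

40.1°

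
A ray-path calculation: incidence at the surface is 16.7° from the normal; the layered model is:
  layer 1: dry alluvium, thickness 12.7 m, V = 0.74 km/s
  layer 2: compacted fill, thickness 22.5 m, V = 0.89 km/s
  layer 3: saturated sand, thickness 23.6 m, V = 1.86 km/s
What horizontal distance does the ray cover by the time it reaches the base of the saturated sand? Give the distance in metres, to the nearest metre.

Apply Snell's law at each interface; in layer i the horizontal offset is hᵢ·tan θᵢ.
Layer 1: θ = 16.70°; offset = 12.7·tan 16.70° = 3.810 m.
Layer 2: sin θ = 0.89·sin 16.7°/0.74 = 0.3456, θ = 20.22°; offset = 22.5·tan 20.22° = 8.287 m.
Layer 3: sin θ = 1.86·sin 16.7°/0.74 = 0.7223, θ = 46.24°; offset = 23.6·tan 46.24° = 24.647 m.
Total horizontal offset = 36.744 m.

37 m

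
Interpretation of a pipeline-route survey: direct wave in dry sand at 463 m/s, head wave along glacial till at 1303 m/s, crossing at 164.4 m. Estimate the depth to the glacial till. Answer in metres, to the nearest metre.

h = (x_cross/2)·√((V₂−V₁)/(V₂+V₁)).
(V₂−V₁)/(V₂+V₁) = (1303−463)/(1303+463) = 0.4757; √ = 0.6897.
h = (164.4/2)·0.6897 = 56.69 m.

57 m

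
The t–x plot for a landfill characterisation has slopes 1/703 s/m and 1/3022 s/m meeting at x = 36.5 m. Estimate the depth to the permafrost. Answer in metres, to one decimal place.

x_cross = 2h·√((V₂+V₁)/(V₂−V₁)) → h = x_cross / (2·√((V₂+V₁)/(V₂−V₁))).
√((V₂+V₁)/(V₂−V₁)) = √((3022+703)/(3022−703)) = 1.2674.
h = 36.5 / (2·1.2674) = 14.40 m.

14.4 m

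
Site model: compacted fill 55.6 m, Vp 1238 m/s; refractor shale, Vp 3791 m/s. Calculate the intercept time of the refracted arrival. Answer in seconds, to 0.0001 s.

θ_c = arcsin(V₁/V₂) = arcsin(1238/3791) = 19.06°; cos θ_c = 0.9452.
tᵢ = 2h·cos θ_c / V₁ = 2·55.6·0.9452 / 1238 = 0.08490 s.

0.0849 s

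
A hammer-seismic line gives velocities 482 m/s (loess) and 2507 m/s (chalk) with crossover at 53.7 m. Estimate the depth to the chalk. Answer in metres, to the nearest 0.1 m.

h = (x_cross/2)·√((V₂−V₁)/(V₂+V₁)).
(V₂−V₁)/(V₂+V₁) = (2507−482)/(2507+482) = 0.6775; √ = 0.8231.
h = (53.7/2)·0.8231 = 22.10 m.

22.1 m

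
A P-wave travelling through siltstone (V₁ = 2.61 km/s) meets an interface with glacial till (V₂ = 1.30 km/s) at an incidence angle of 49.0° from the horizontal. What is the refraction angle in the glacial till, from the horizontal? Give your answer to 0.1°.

70.9°

Angle from the normal: 90° − 49.0° = 41.0°.
Snell's law: sin θ₂ = (V₂/V₁)·sin θ₁ = (1.30/2.61)·sin 41.0° = 0.3268.
θ₂ = arcsin 0.3268 = 19.07° from the normal.
From the interface: 90° − 19.07° = 70.93°.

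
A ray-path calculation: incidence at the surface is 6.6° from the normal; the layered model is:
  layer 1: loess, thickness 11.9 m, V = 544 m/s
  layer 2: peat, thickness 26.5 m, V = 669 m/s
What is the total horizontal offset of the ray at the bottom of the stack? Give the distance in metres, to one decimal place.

5.2 m

Apply Snell's law at each interface; in layer i the horizontal offset is hᵢ·tan θᵢ.
Layer 1: θ = 6.60°; offset = 11.9·tan 6.60° = 1.377 m.
Layer 2: sin θ = 669·sin 6.6°/544 = 0.1413, θ = 8.13°; offset = 26.5·tan 8.13° = 3.784 m.
Summing the layer offsets gives 5.161 m.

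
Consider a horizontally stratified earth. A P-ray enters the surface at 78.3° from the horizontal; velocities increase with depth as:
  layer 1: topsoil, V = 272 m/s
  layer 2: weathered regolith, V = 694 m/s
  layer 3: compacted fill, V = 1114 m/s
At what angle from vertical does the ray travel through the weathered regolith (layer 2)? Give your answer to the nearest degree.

From the normal: θ₁ = 90° − 78.3° = 11.7°.
Ray parameter p = sin 11.7° / 272 = 7.4554e-04 s/m.
sin θ_2 = p·V_2 = 7.4554e-04 × 694 = 0.5174.
θ_2 = arcsin 0.5174 = 31.16°.

31°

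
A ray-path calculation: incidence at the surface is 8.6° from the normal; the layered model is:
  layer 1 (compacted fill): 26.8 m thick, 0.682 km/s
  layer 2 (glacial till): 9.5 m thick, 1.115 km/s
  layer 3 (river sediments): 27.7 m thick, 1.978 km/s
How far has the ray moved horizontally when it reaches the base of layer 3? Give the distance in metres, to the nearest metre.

20 m

p = sin θ₁/V₁ = sin 8.6°/0.682 = 2.1926e-01 s/km is conserved through the stack.
Layer 1: θ = 8.60°; offset = 26.8·tan 8.60° = 4.053 m.
Layer 2: sin θ = p·1.115 = 0.2445 → θ = 14.15°; offset = 9.5·tan 14.15° = 2.395 m.
Layer 3: sin θ = p·1.978 = 0.4337 → θ = 25.70°; offset = 27.7·tan 25.70° = 13.333 m.
Summing the layer offsets gives 19.781 m.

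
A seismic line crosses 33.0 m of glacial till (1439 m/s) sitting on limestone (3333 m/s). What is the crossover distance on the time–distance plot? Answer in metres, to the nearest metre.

θ_c = arcsin(1439/3333) = 25.58°, so cos θ_c = 0.9020 and tᵢ = 2h cos θ_c/V₁ = 0.0414 s.
At crossover x/V₁ = x/V₂ + tᵢ ⇒ x = tᵢ/(1/V₁ − 1/V₂) = 0.04137/(6.9493e-04 − 3.0003e-04) = 104.76 m.

105 m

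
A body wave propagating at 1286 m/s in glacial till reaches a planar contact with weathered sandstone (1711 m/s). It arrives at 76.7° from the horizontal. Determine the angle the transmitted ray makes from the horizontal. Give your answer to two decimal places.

Angle from the normal: 90° − 76.7° = 13.3°.
sin θ₁/V₁ = sin θ₂/V₂ ⇒ sin θ₂ = 1711·sin 13.3°/1286 = 1711·0.2300/1286 = 0.3061.
θ₂ = arcsin 0.3061 = 17.82° from the normal.
From the interface: 90° − 17.82° = 72.18°.

72.18°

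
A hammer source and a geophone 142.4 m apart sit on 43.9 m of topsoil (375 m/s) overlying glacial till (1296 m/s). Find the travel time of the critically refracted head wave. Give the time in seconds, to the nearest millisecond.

0.334 s

θ_c = arcsin(V₁/V₂) = arcsin(375/1296) = 16.82°, cos θ_c = 0.9572.
Intercept time tᵢ = 2h cos θ_c / V₁ = 2·43.9·0.9572/375 = 0.22412 s.
t = x/V₂ + tᵢ = 142.4/1296 + 0.22412 = 0.33399 s.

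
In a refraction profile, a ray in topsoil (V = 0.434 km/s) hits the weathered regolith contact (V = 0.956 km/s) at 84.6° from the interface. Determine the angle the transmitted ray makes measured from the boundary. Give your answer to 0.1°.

Convert to the normal: θ₁ = 90° − 84.6° = 5.4°.
Snell's law: sin θ₂ = (V₂/V₁)·sin θ₁ = (0.956/0.434)·sin 5.4° = 0.2073.
θ₂ = sin⁻¹(0.2073) = 11.96° (from vertical).
From the interface: 90° − 11.96° = 78.04°.

78.0°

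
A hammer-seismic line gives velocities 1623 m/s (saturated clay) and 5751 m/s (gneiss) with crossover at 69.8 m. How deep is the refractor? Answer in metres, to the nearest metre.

26 m

x_cross = 2h·√((V₂+V₁)/(V₂−V₁)) → h = x_cross / (2·√((V₂+V₁)/(V₂−V₁))).
√((V₂+V₁)/(V₂−V₁)) = √((5751+1623)/(5751−1623)) = 1.3365.
h = 69.8 / (2·1.3365) = 26.11 m.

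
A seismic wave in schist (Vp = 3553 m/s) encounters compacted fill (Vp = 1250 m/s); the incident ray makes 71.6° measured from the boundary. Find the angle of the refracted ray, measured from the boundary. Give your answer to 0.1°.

Convert to the normal: θ₁ = 90° − 71.6° = 18.4°.
sin θ₁/V₁ = sin θ₂/V₂ ⇒ sin θ₂ = 1250·sin 18.4°/3553 = 1250·0.3156/3553 = 0.1111.
θ₂ = sin⁻¹(0.1111) = 6.38° (from vertical).
From the interface: 90° − 6.38° = 83.62°.

83.6°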